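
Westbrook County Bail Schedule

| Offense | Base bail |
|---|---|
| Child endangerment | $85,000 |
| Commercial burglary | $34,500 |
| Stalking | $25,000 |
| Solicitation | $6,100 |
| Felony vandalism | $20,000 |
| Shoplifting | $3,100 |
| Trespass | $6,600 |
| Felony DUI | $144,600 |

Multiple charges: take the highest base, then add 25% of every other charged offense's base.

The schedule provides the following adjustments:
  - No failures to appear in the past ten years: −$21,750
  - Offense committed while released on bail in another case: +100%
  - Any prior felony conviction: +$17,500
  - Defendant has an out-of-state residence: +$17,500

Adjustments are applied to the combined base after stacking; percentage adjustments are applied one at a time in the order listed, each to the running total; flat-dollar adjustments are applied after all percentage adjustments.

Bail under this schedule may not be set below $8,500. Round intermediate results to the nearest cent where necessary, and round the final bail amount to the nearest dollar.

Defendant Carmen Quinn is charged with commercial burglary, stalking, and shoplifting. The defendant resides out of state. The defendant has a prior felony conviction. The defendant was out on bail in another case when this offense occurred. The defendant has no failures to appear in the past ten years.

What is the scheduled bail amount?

$96,300

Base amounts from the schedule: commercial burglary $34,500; stalking $25,000; shoplifting $3,100.
Stacking rule: highest base plus 25% of each additional charge. Highest is commercial burglary at $34,500. Additional: $25,000 × 25% = $6,250; $3,100 × 25% = $775. Combined base = $34,500 + $7,025 = $41,525.
Offense committed while released on bail in another case (+100%): $41,525 × 2 = $83,050.
No failures to appear in the past ten years (−$21,750 flat): $83,050 − $21,750 = $61,300.
Any prior felony conviction (+$17,500 flat): $61,300 + $17,500 = $78,800.
Defendant has an out-of-state residence (+$17,500 flat): $78,800 + $17,500 = $96,300.
$96,300 is at or above the $8,500 minimum.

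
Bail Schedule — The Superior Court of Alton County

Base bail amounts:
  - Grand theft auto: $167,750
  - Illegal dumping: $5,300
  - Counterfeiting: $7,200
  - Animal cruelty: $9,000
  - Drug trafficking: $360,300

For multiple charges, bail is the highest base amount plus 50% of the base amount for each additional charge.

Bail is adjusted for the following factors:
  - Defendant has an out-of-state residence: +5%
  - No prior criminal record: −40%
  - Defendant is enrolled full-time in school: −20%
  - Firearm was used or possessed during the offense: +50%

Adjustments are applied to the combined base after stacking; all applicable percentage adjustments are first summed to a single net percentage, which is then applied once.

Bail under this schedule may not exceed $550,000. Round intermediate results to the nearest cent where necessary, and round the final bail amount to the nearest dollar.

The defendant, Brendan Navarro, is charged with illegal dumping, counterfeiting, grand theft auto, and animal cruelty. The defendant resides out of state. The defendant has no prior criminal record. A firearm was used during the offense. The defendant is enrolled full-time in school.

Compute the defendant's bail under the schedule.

Base amounts from the schedule: illegal dumping $5,300; counterfeiting $7,200; grand theft auto $167,750; animal cruelty $9,000.
Stacking rule: highest base plus 50% of each additional charge. Highest is grand theft auto at $167,750. Additional: $5,300 × 50% = $2,650; $7,200 × 50% = $3,600; $9,000 × 50% = $4,500. Combined base = $167,750 + $10,750 = $178,500.
Net percentage adjustment: +5% −40% −20% +50% = −5%. $178,500 × 0.95 = $169,575.
$169,575 is within the $550,000 maximum.

$169,575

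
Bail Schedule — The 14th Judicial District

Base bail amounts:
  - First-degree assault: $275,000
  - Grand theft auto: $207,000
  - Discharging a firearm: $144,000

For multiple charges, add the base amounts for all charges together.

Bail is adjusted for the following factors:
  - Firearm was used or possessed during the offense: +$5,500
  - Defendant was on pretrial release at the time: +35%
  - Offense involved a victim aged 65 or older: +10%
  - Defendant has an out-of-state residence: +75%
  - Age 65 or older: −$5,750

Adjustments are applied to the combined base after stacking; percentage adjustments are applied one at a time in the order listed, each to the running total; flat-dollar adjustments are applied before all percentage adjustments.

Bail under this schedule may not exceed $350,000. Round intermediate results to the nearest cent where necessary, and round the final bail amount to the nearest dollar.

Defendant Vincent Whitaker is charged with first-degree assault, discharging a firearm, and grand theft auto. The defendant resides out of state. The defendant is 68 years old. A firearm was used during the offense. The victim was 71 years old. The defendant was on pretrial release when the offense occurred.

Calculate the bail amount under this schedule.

Base amounts from the schedule: first-degree assault $275,000; discharging a firearm $144,000; grand theft auto $207,000.
Stacking rule: sum of all bases. $275,000 + $144,000 + $207,000 = $626,000.
Firearm was used or possessed during the offense (+$5,500 flat): $626,000 + $5,500 = $631,500.
Age 65 or older (−$5,750 flat): $631,500 − $5,750 = $625,750.
Defendant was on pretrial release at the time (+35%): $625,750 × 1.35 = $844,762.50.
Offense involved a victim aged 65 or older (+10%): $844,762.50 × 1.1 = $929,238.75.
Defendant has an out-of-state residence (+75%): $929,238.75 × 1.75 = $1,626,167.81.
Result $1,626,167.81 exceeds the maximum of $350,000; bail is capped at $350,000.

$350,000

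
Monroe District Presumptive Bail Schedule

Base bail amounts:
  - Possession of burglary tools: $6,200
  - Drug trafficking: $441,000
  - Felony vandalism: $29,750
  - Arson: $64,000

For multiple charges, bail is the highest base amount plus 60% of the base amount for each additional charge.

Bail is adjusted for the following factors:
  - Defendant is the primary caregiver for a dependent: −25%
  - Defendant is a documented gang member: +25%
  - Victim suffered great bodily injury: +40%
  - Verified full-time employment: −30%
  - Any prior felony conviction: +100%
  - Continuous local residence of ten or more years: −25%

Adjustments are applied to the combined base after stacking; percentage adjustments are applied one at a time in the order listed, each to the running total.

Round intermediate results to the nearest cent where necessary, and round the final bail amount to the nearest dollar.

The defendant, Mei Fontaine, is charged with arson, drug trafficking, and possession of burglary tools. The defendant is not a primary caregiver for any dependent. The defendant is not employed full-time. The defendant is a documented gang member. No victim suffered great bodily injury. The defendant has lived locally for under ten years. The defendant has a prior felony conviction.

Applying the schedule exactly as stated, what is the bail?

Base amounts from the schedule: arson $64,000; drug trafficking $441,000; possession of burglary tools $6,200.
Stacking rule: highest base plus 60% of each additional charge. Highest is drug trafficking at $441,000. Additional: $64,000 × 60% = $38,400; $6,200 × 60% = $3,720. Combined base = $441,000 + $42,120 = $483,120.
Defendant is a documented gang member (+25%): $483,120 × 1.25 = $603,900.
Any prior felony conviction (+100%): $603,900 × 2 = $1,207,800.

$1,207,800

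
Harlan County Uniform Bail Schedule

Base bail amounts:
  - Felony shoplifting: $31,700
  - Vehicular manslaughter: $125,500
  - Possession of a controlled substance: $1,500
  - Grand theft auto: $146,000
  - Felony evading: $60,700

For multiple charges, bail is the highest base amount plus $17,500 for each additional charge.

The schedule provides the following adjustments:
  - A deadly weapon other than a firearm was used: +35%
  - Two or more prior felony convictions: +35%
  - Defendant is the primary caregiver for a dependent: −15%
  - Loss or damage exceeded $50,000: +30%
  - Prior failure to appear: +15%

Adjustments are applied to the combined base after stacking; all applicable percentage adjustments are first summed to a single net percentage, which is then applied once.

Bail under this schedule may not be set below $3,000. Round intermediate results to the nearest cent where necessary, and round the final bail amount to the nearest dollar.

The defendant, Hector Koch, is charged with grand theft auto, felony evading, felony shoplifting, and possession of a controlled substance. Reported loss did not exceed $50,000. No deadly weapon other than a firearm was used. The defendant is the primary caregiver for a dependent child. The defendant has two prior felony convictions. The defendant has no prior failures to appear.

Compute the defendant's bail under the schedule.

$238,200

Base amounts from the schedule: grand theft auto $146,000; felony evading $60,700; felony shoplifting $31,700; possession of a controlled substance $1,500.
Stacking rule: highest base plus $17,500 per additional charge. Highest is grand theft auto at $146,000; 3 additional charges → +$52,500. Combined base = $198,500.
Net percentage adjustment: +35% −15% = +20%. $198,500 × 1.2 = $238,200.
$238,200 is at or above the $3,000 minimum.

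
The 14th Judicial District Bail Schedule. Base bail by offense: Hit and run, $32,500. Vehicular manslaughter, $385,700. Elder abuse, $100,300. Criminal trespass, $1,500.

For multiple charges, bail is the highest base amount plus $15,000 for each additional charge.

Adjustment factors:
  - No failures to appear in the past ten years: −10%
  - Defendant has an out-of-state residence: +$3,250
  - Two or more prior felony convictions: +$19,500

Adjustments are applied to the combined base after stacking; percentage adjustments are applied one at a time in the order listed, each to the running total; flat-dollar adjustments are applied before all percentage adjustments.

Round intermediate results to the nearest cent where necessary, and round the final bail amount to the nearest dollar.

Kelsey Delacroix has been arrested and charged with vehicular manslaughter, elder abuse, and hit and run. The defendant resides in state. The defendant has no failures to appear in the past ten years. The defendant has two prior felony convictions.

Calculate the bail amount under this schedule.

Base amounts from the schedule: vehicular manslaughter $385,700; elder abuse $100,300; hit and run $32,500.
Stacking rule: highest base plus $15,000 per additional charge. Highest is vehicular manslaughter at $385,700; 2 additional charges → +$30,000. Combined base = $415,700.
Two or more prior felony convictions (+$19,500 flat): $415,700 + $19,500 = $435,200.
No failures to appear in the past ten years (−10%): $435,200 × 0.9 = $391,680.

$391,680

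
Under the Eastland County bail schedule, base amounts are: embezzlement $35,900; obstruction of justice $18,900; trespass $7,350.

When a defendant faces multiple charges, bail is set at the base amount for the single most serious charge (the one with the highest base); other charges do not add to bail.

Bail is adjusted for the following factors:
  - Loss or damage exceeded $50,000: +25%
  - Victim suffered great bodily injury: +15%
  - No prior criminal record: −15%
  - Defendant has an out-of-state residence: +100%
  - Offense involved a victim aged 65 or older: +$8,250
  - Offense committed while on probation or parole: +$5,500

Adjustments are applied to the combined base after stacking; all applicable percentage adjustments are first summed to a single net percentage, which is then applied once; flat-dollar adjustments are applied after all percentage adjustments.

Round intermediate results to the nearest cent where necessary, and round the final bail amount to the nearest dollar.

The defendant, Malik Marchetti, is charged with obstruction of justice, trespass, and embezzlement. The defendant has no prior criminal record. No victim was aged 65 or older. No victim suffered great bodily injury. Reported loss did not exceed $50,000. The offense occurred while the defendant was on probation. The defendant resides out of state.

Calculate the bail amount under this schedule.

Base amounts from the schedule: obstruction of justice $18,900; trespass $7,350; embezzlement $35,900.
Stacking rule: use the highest base only. Highest is embezzlement at $35,900. Combined base = $35,900.
Net percentage adjustment: −15% +100% = +85%. $35,900 × 1.85 = $66,415.
Offense committed while on probation or parole (+$5,500 flat): $66,415 + $5,500 = $71,915.

$71,915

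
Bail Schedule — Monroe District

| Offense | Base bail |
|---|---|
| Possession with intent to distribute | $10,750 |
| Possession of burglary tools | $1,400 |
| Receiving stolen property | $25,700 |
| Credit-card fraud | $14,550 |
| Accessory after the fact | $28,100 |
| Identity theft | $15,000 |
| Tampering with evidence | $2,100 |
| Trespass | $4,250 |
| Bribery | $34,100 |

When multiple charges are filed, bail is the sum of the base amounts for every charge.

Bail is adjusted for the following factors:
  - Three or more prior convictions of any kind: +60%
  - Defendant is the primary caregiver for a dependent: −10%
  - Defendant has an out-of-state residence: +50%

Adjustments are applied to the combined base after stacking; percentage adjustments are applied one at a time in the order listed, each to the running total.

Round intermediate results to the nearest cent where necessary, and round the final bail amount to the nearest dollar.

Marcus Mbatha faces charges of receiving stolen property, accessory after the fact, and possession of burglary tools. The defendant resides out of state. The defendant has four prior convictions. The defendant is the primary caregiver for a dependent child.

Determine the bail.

$119,232

Base amounts from the schedule: receiving stolen property $25,700; accessory after the fact $28,100; possession of burglary tools $1,400.
Stacking rule: sum of all bases. $25,700 + $28,100 + $1,400 = $55,200.
Three or more prior convictions of any kind (+60%): $55,200 × 1.6 = $88,320.
Defendant is the primary caregiver for a dependent (−10%): $88,320 × 0.9 = $79,488.
Defendant has an out-of-state residence (+50%): $79,488 × 1.5 = $119,232.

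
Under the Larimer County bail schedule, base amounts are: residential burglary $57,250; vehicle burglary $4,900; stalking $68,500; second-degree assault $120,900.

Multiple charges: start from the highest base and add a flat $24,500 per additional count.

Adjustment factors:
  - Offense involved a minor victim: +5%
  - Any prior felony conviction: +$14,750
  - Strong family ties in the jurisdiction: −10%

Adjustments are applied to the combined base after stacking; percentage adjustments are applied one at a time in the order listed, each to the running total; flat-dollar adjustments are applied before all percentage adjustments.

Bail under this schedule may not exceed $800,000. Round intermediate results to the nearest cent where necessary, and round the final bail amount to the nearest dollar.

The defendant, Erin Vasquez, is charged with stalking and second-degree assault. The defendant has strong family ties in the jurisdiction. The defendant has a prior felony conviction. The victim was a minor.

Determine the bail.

$151,342

Base amounts from the schedule: stalking $68,500; second-degree assault $120,900.
Stacking rule: highest base plus $24,500 per additional charge. Highest is second-degree assault at $120,900; 1 additional charge → +$24,500. Combined base = $145,400.
Any prior felony conviction (+$14,750 flat): $145,400 + $14,750 = $160,150.
Offense involved a minor victim (+5%): $160,150 × 1.05 = $168,157.50.
Strong family ties in the jurisdiction (−10%): $168,157.50 × 0.9 = $151,341.75.
$151,341.75 is within the $800,000 maximum.
Rounded to the nearest dollar: $151,342.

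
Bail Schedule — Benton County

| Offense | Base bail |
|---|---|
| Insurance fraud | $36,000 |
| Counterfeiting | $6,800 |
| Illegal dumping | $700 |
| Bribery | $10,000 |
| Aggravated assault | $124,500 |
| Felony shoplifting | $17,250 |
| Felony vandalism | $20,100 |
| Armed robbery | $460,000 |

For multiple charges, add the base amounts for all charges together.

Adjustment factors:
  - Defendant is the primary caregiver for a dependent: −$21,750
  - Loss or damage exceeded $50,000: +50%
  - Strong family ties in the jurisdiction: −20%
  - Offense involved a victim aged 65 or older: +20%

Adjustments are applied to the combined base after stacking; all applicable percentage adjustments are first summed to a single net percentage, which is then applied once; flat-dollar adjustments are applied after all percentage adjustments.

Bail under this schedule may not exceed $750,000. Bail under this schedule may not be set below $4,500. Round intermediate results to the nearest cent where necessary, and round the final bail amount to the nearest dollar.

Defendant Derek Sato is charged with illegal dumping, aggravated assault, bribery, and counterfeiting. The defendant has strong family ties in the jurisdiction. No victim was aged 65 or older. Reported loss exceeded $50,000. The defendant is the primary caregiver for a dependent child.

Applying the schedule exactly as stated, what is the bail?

$162,850

Base amounts from the schedule: illegal dumping $700; aggravated assault $124,500; bribery $10,000; counterfeiting $6,800.
Stacking rule: sum of all bases. $700 + $124,500 + $10,000 + $6,800 = $142,000.
Net percentage adjustment: +50% −20% = +30%. $142,000 × 1.3 = $184,600.
Defendant is the primary caregiver for a dependent (−$21,750 flat): $184,600 − $21,750 = $162,850.
$162,850 is within the $750,000 maximum.
$162,850 is at or above the $4,500 minimum.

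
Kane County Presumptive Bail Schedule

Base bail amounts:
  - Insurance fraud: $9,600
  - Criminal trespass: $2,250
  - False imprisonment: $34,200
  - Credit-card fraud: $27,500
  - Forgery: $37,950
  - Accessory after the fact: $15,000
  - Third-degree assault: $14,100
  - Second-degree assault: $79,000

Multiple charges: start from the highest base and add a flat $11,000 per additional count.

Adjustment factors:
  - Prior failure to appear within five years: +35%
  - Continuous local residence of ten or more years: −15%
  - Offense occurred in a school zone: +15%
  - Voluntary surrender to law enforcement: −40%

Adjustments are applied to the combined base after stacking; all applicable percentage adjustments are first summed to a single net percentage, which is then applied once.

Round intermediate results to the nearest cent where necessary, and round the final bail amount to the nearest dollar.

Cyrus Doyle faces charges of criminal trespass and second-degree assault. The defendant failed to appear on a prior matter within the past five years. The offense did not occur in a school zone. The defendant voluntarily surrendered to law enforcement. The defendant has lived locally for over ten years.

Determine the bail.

Base amounts from the schedule: criminal trespass $2,250; second-degree assault $79,000.
Stacking rule: highest base plus $11,000 per additional charge. Highest is second-degree assault at $79,000; 1 additional charge → +$11,000. Combined base = $90,000.
Net percentage adjustment: +35% −15% −40% = −20%. $90,000 × 0.8 = $72,000.

$72,000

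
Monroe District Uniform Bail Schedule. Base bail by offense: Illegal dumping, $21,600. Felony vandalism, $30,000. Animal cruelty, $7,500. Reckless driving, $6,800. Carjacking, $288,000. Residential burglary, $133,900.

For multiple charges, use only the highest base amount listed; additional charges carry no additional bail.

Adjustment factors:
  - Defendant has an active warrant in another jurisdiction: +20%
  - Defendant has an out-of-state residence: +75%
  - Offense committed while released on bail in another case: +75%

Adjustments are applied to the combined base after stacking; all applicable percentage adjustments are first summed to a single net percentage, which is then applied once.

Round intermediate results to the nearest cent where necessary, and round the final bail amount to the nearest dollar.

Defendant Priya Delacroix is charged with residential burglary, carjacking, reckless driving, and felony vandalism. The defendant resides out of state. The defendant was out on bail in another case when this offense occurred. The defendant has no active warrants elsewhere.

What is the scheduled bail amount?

$720,000

Base amounts from the schedule: residential burglary $133,900; carjacking $288,000; reckless driving $6,800; felony vandalism $30,000.
Stacking rule: use the highest base only. Highest is carjacking at $288,000. Combined base = $288,000.
Net percentage adjustment: +75% +75% = +150%. $288,000 × 2.5 = $720,000.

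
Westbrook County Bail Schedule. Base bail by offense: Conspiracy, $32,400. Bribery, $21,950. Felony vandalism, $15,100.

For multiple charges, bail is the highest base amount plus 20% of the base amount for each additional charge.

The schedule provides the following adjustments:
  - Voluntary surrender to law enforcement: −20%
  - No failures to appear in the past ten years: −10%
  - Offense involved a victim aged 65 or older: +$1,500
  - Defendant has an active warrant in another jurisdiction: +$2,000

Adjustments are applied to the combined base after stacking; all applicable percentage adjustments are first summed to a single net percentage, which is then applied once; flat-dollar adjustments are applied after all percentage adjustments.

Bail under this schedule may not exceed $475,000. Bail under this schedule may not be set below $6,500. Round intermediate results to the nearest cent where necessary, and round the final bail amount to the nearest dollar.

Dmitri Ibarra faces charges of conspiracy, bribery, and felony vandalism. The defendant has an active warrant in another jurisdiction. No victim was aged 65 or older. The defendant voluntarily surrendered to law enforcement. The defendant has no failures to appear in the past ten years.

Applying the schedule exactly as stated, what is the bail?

Base amounts from the schedule: conspiracy $32,400; bribery $21,950; felony vandalism $15,100.
Stacking rule: highest base plus 20% of each additional charge. Highest is conspiracy at $32,400. Additional: $21,950 × 20% = $4,390; $15,100 × 20% = $3,020. Combined base = $32,400 + $7,410 = $39,810.
Net percentage adjustment: −20% −10% = −30%. $39,810 × 0.7 = $27,867.
Defendant has an active warrant in another jurisdiction (+$2,000 flat): $27,867 + $2,000 = $29,867.
$29,867 is within the $475,000 maximum.
$29,867 is at or above the $6,500 minimum.

$29,867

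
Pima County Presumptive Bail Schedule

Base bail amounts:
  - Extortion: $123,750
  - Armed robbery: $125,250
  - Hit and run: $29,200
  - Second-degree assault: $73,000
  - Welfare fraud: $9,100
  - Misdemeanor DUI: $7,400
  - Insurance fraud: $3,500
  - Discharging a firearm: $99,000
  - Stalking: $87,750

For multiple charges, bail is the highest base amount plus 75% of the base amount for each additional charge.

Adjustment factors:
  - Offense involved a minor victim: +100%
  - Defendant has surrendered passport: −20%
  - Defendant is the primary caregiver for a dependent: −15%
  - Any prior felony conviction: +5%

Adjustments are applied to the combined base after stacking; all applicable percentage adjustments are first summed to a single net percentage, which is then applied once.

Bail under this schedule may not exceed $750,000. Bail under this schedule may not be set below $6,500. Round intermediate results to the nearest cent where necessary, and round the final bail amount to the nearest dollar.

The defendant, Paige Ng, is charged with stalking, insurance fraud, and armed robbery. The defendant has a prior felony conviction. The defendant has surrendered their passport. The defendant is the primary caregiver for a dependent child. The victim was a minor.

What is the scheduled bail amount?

Base amounts from the schedule: stalking $87,750; insurance fraud $3,500; armed robbery $125,250.
Stacking rule: highest base plus 75% of each additional charge. Highest is armed robbery at $125,250. Additional: $87,750 × 75% = $65,812.50; $3,500 × 75% = $2,625. Combined base = $125,250 + $68,437.50 = $193,687.50.
Net percentage adjustment: +100% −20% −15% +5% = +70%. $193,687.50 × 1.7 = $329,268.75.
$329,268.75 is within the $750,000 maximum.
$329,268.75 is at or above the $6,500 minimum.
Rounded to the nearest dollar: $329,269.

$329,269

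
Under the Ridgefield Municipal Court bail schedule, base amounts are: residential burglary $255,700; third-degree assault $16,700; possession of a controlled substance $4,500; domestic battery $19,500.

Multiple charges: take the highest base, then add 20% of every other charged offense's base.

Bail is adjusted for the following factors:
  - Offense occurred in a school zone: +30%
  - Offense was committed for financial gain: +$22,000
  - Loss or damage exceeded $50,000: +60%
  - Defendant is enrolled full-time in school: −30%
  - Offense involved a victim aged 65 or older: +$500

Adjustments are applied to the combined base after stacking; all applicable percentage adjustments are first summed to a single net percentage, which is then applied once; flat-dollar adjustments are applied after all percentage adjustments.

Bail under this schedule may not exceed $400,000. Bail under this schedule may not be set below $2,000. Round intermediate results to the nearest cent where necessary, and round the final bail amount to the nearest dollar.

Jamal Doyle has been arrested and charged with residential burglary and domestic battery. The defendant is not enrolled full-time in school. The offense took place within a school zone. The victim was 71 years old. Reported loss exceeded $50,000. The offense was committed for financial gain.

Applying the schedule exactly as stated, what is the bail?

$400,000

Base amounts from the schedule: residential burglary $255,700; domestic battery $19,500.
Stacking rule: highest base plus 20% of each additional charge. Highest is residential burglary at $255,700. Additional: $19,500 × 20% = $3,900. Combined base = $255,700 + $3,900 = $259,600.
Net percentage adjustment: +30% +60% = +90%. $259,600 × 1.9 = $493,240.
Offense was committed for financial gain (+$22,000 flat): $493,240 + $22,000 = $515,240.
Offense involved a victim aged 65 or older (+$500 flat): $515,240 + $500 = $515,740.
Result $515,740 exceeds the maximum of $400,000; bail is capped at $400,000.
$400,000 is at or above the $2,000 minimum.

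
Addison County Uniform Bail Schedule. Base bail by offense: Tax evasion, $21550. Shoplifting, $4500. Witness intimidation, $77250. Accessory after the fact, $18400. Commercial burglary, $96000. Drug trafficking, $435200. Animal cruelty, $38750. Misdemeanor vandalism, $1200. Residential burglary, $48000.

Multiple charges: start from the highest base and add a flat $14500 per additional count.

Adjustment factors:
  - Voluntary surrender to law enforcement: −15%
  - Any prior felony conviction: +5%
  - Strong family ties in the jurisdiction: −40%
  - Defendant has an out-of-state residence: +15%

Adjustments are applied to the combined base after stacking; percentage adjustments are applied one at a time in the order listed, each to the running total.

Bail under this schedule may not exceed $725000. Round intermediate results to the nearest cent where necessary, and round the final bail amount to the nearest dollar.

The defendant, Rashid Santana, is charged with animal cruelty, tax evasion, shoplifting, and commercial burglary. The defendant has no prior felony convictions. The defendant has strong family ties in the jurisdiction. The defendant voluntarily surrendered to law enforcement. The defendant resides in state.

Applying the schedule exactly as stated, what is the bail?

Base amounts from the schedule: animal cruelty $38750; tax evasion $21550; shoplifting $4500; commercial burglary $96000.
Stacking rule: highest base plus $14500 per additional charge. Highest is commercial burglary at $96000; 3 additional charges → +$43500. Combined base = $139500.
Voluntary surrender to law enforcement (−15%): $139500 × 0.85 = $118575.
Strong family ties in the jurisdiction (−40%): $118575 × 0.6 = $71145.
$71145 is within the $725000 maximum.

$71145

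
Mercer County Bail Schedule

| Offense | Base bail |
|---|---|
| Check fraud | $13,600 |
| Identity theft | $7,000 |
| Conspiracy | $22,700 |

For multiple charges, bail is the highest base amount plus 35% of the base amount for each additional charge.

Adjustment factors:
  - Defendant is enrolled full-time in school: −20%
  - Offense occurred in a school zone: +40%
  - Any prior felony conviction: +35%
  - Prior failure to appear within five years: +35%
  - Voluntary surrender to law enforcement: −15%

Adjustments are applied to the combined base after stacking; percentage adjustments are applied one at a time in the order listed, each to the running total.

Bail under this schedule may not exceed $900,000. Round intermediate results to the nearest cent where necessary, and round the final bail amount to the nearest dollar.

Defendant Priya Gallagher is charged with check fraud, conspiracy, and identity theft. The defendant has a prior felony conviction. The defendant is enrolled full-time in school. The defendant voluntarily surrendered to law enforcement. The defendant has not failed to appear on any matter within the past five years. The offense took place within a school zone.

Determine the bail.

Base amounts from the schedule: check fraud $13,600; conspiracy $22,700; identity theft $7,000.
Stacking rule: highest base plus 35% of each additional charge. Highest is conspiracy at $22,700. Additional: $13,600 × 35% = $4,760; $7,000 × 35% = $2,450. Combined base = $22,700 + $7,210 = $29,910.
Defendant is enrolled full-time in school (−20%): $29,910 × 0.8 = $23,928.
Offense occurred in a school zone (+40%): $23,928 × 1.4 = $33,499.20.
Any prior felony conviction (+35%): $33,499.20 × 1.35 = $45,223.92.
Voluntary surrender to law enforcement (−15%): $45,223.92 × 0.85 = $38,440.33.
$38,440.33 is within the $900,000 maximum.
Rounded to the nearest dollar: $38,440.

$38,440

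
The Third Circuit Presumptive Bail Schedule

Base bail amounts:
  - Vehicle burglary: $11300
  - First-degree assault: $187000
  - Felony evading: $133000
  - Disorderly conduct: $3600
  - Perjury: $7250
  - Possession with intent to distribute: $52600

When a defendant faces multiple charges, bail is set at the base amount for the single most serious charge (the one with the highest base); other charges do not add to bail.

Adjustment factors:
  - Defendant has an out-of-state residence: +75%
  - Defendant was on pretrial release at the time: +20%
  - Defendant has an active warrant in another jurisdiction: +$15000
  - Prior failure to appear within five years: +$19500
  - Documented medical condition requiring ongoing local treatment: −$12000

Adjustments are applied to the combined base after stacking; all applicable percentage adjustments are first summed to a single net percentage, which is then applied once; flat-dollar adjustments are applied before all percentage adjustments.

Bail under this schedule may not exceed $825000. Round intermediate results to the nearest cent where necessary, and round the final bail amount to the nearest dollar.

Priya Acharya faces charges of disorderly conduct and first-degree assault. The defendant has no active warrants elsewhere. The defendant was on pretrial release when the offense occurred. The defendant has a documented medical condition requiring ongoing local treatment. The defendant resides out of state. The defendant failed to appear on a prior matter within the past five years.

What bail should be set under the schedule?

Base amounts from the schedule: disorderly conduct $3600; first-degree assault $187000.
Stacking rule: use the highest base only. Highest is first-degree assault at $187000. Combined base = $187000.
Prior failure to appear within five years (+$19500 flat): $187000 + $19500 = $206500.
Documented medical condition requiring ongoing local treatment (−$12000 flat): $206500 − $12000 = $194500.
Net percentage adjustment: +75% +20% = +95%. $194500 × 1.95 = $379275.
$379275 is within the $825000 maximum.

$379275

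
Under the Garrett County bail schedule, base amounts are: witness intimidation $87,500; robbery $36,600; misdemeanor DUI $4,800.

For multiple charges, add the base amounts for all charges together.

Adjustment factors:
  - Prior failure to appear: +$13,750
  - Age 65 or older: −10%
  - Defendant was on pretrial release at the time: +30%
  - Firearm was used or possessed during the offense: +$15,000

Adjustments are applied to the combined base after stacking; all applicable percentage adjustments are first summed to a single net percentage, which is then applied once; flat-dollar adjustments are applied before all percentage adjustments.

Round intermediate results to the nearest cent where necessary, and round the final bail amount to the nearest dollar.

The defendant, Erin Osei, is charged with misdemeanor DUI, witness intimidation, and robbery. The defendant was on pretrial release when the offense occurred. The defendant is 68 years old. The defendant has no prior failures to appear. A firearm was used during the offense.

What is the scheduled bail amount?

$172,680

Base amounts from the schedule: misdemeanor DUI $4,800; witness intimidation $87,500; robbery $36,600.
Stacking rule: sum of all bases. $4,800 + $87,500 + $36,600 = $128,900.
Firearm was used or possessed during the offense (+$15,000 flat): $128,900 + $15,000 = $143,900.
Net percentage adjustment: −10% +30% = +20%. $143,900 × 1.2 = $172,680.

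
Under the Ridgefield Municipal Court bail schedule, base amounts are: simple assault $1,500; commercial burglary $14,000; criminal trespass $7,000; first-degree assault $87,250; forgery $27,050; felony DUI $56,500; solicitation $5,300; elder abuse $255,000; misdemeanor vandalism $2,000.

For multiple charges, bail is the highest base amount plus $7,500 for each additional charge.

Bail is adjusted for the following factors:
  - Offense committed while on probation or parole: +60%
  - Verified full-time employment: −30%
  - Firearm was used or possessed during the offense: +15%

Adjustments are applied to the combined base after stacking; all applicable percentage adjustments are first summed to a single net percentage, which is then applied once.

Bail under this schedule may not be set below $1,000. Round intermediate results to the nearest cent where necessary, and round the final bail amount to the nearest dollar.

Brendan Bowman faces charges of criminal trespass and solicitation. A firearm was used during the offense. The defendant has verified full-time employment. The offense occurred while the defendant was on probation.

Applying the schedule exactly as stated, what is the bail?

$21,025

Base amounts from the schedule: criminal trespass $7,000; solicitation $5,300.
Stacking rule: highest base plus $7,500 per additional charge. Highest is criminal trespass at $7,000; 1 additional charge → +$7,500. Combined base = $14,500.
Net percentage adjustment: +60% −30% +15% = +45%. $14,500 × 1.45 = $21,025.
$21,025 is at or above the $1,000 minimum.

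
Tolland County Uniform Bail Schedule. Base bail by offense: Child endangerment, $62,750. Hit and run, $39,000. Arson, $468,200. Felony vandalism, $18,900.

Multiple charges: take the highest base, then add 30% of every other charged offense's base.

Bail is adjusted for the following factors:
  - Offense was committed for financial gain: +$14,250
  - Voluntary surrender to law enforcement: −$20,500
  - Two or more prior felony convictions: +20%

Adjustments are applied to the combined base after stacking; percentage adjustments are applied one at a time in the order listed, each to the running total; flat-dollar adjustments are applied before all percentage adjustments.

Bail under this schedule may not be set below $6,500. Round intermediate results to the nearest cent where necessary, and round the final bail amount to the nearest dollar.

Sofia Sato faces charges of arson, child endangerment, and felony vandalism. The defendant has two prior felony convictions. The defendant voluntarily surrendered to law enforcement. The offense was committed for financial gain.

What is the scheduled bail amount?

$583,734

Base amounts from the schedule: arson $468,200; child endangerment $62,750; felony vandalism $18,900.
Stacking rule: highest base plus 30% of each additional charge. Highest is arson at $468,200. Additional: $62,750 × 30% = $18,825; $18,900 × 30% = $5,670. Combined base = $468,200 + $24,495 = $492,695.
Offense was committed for financial gain (+$14,250 flat): $492,695 + $14,250 = $506,945.
Voluntary surrender to law enforcement (−$20,500 flat): $506,945 − $20,500 = $486,445.
Two or more prior felony convictions (+20%): $486,445 × 1.2 = $583,734.
$583,734 is at or above the $6,500 minimum.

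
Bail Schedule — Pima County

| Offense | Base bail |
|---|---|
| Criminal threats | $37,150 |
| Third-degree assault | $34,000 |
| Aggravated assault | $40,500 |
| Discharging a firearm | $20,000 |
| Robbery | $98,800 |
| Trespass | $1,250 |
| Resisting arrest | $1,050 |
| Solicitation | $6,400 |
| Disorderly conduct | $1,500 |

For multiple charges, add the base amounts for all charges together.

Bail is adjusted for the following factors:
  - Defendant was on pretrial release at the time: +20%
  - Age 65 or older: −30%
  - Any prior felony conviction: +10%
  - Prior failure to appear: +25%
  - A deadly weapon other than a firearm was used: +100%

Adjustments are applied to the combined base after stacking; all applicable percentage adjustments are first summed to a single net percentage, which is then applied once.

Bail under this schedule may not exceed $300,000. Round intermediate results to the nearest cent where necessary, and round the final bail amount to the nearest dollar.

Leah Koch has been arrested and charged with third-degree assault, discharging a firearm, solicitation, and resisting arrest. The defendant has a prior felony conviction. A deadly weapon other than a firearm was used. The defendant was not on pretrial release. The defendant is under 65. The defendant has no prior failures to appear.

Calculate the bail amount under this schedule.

$129,045

Base amounts from the schedule: third-degree assault $34,000; discharging a firearm $20,000; solicitation $6,400; resisting arrest $1,050.
Stacking rule: sum of all bases. $34,000 + $20,000 + $6,400 + $1,050 = $61,450.
Net percentage adjustment: +10% +100% = +110%. $61,450 × 2.1 = $129,045.
$129,045 is within the $300,000 maximum.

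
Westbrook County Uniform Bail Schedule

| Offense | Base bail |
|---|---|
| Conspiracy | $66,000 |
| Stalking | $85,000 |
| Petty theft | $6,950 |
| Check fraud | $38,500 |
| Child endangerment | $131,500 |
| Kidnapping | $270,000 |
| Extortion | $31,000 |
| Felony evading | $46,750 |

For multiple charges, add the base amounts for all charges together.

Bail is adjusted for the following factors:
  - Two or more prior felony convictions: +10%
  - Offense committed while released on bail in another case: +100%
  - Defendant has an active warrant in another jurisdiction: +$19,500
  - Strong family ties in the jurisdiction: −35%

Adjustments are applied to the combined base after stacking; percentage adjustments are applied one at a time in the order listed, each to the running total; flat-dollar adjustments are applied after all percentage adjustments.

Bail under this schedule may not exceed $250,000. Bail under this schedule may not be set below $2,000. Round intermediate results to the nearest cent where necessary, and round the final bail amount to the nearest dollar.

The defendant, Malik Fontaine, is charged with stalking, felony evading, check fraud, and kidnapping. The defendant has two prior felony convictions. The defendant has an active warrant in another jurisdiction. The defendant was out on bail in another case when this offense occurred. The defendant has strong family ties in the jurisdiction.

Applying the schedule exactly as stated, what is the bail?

$250,000

Base amounts from the schedule: stalking $85,000; felony evading $46,750; check fraud $38,500; kidnapping $270,000.
Stacking rule: sum of all bases. $85,000 + $46,750 + $38,500 + $270,000 = $440,250.
Two or more prior felony convictions (+10%): $440,250 × 1.1 = $484,275.
Offense committed while released on bail in another case (+100%): $484,275 × 2 = $968,550.
Strong family ties in the jurisdiction (−35%): $968,550 × 0.65 = $629,557.50.
Defendant has an active warrant in another jurisdiction (+$19,500 flat): $629,557.50 + $19,500 = $649,057.50.
Result $649,057.50 exceeds the maximum of $250,000; bail is capped at $250,000.
$250,000 is at or above the $2,000 minimum.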